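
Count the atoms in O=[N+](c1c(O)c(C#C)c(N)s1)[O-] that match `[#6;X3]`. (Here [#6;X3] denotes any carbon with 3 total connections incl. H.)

4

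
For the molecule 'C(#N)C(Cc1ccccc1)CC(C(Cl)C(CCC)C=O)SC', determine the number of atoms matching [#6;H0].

Check the 22 heavy atoms by environment: 4× C (H2) → no; 5× C (H1) → no; 1× O (H0) → no; 1× Cl (H0) → no; 2× C (H3) → no; 1× S (H0) → no; 1× C (H0) → match; 1× N (H0) → no; 1× c (aromatic, H0) → match; 5× c (aromatic, H1) → no.
Summing the matching environments: 1 + 1 = 2 matching atoms.

2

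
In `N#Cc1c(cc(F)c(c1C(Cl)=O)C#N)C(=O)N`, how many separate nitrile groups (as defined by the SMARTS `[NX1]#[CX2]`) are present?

2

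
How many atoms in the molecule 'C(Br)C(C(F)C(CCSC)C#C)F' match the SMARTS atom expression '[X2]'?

The query [X2] means: any atom with exactly two total connections (bonds + H).
Check the 13 heavy atoms by environment: 7× C (X4) → no; 2× F (X1) → no; 1× Br (X1) → no; 1× S (X2) → match; 2× C (X2) → match.
Summing the matching environments: 1 + 2 = 3 matching atoms.

3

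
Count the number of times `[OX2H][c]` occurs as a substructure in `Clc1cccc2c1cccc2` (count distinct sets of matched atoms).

0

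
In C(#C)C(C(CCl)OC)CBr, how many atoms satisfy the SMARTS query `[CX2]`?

The query [CX2] means: C with X2: aliphatic carbon with exactly 2 total connections.
Check the 10 heavy atoms by environment: 5× C (X4) → no; 1× O (X2) → no; 2× C (X2) → match; 1× Cl (X1) → no; 1× Br (X1) → no.
That gives 2 matching atoms.

2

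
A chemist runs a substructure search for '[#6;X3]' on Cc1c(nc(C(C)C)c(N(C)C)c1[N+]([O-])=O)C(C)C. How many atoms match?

5

The query [#6;X3] means: any carbon (aromatic or not) with three total connections.
Check the 19 heavy atoms by environment: 1× n (aromatic, X2) → no; 5× c (aromatic, X3) → match; 9× C (X4) → no; 1× N (charge +1, X3) → no; 1× O (charge -1, X1) → no; 1× O (X1) → no; 1× N (X3) → no.
That gives 5 matching atoms.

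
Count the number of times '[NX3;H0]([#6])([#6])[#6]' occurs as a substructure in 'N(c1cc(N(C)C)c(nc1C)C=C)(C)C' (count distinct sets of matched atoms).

2

[NX3;H0]([#6])([#6])[#6] is the SMARTS for a tertiary amine: a trivalent nitrogen with no H, bonded to three carbons.
The molecule carries 2 separate instances of a dimethylamino group (-N(CH3)2) meeting every constraint; each maps to a distinct set of atoms, giving 2 matches.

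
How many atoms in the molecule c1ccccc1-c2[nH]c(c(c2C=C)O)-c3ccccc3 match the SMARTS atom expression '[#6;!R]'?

2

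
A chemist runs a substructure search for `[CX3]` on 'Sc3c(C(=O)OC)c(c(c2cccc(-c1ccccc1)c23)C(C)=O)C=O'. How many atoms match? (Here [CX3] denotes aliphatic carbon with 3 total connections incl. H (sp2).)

3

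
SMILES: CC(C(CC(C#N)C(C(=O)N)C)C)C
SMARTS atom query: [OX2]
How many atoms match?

0

The query [OX2] means: aliphatic oxygen with two total connections — ether, hydroxyl, or ester single-bond O.
Check the 14 heavy atoms by environment: 9× C (X4) → no; 1× C (X2) → no; 1× N (X1) → no; 1× C (X3) → no; 1× O (X1) → no; 1× N (X3) → no.
No environment satisfies the query, so 0 matching atoms.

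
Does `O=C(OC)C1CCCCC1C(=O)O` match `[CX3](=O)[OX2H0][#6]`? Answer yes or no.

The pattern [CX3](=O)[OX2H0][#6] describes a carbonyl carbon bonded to an oxygen that is itself bonded to carbon (no H on that O) — an ester.
The molecule carries a methyl-ester group (-C(=O)OCH3), whose atoms satisfy every constraint of the query, so the pattern matches.

Yes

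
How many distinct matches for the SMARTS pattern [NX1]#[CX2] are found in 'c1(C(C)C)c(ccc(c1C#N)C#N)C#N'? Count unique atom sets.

3

[NX1]#[CX2] is the SMARTS for a nitrile: a nitrogen triple-bonded to a two-connected carbon.
The molecule carries 3 separate instances of a nitrile (-C#N) meeting every constraint; each maps to a distinct set of atoms, giving 3 matches.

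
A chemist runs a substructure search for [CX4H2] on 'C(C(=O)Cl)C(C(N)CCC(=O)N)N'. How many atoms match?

3

The query [CX4H2] means: sp3 carbon (X4) with exactly two hydrogens.
Check the 13 heavy atoms by environment: 3× C (H2, X4) → match; 2× C (H1, X4) → no; 2× C (H0, X3) → no; 2× O (H0, X1) → no; 1× Cl (H0, X1) → no; 3× N (H2, X3) → no.
That gives 3 matching atoms.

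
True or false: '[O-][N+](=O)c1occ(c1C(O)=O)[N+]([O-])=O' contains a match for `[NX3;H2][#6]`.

False

The pattern [NX3;H2][#6] describes a trivalent nitrogen with two H attached to carbon — a primary amine.
The closest candidate here is a nitro group (-[N+](=O)[O-]), but the nitrogen is [N+] with no H, not NX3H2. No other fragment satisfies the full query, so there is no match.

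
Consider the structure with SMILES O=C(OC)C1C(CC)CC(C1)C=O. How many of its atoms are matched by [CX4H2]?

3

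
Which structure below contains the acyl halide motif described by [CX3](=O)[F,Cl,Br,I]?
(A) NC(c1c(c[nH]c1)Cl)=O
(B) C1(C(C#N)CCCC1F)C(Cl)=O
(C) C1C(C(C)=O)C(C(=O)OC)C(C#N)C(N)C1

[CX3](=O)[F,Cl,Br,I] describes a carbonyl carbon bonded to a halogen (an acyl halide).
(A) has a chloro substituent but the Cl is not on a carbonyl carbon.
(B) contains an acyl chloride (-C(=O)Cl), which satisfies every atom and bond constraint.
(C) has a methyl-ester group (-C(=O)OCH3) but the carbonyl is bonded to -O-C, not to a halogen.
So the answer is (B).

B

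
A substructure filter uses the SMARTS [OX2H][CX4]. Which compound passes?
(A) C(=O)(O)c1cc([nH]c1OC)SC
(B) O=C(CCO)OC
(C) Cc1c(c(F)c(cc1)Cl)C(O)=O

B

[OX2H][CX4] describes a hydroxyl oxygen bound to an sp3 (X4) carbon (an aliphatic alcohol).
(A) has a carboxylic acid group (-C(=O)OH) but the -OH is on a CX3 carbonyl carbon, not a CX4 carbon.
(B) contains a hydroxyl group (-OH), which satisfies every atom and bond constraint.
(C) has a carboxylic acid group (-C(=O)OH) but the -OH is on a CX3 carbonyl carbon, not a CX4 carbon.
So the answer is (B).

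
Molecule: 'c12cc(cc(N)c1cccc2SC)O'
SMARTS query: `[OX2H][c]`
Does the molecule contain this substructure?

The pattern [OX2H][c] describes a hydroxyl oxygen attached to an aromatic carbon — a phenol.
The molecule carries a hydroxyl group (-OH), whose atoms satisfy every constraint of the query, so the pattern matches.

Yes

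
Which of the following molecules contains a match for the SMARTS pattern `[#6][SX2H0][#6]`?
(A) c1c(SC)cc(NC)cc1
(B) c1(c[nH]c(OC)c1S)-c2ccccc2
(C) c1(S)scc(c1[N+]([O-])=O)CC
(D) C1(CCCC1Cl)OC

A

[#6][SX2H0][#6] describes an aliphatic sulfur bridging two carbons with no H on the sulfur (a thioether).
(A) contains a methylthio ether (-SCH3), which satisfies every atom and bond constraint.
(B) has a methoxy ether (-OCH3) but the bridging atom is O, not S.
(C) has a thiol (-SH) but the sulfur has H1, not H0 bridging two carbons.
(D) has a methoxy ether (-OCH3) but the bridging atom is O, not S.
So the answer is (A).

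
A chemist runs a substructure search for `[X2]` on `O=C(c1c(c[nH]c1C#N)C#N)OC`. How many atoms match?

3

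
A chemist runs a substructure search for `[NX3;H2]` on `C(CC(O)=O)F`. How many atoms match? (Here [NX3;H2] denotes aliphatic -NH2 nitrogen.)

0

The query [NX3;H2] means: aliphatic N with 3 total connections, two of them H — an -NH2 nitrogen (amine or amide).
Check the 6 heavy atoms by environment: 2× C (H2, X4) → no; 1× F (H0, X1) → no; 1× C (H0, X3) → no; 1× O (H0, X1) → no; 1× O (H1, X2) → no.
No environment satisfies the query, so 0 matching atoms.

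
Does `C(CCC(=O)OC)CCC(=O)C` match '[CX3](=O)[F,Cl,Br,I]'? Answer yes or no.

The pattern [CX3](=O)[F,Cl,Br,I] describes a carbonyl carbon bonded to a halogen — an acyl halide.
The closest candidate here is a methyl-ester group (-C(=O)OCH3), but the carbonyl is bonded to -O-C, not to a halogen. No other fragment satisfies the full query, so there is no match.

No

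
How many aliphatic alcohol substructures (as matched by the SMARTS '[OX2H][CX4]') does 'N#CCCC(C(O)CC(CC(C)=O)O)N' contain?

2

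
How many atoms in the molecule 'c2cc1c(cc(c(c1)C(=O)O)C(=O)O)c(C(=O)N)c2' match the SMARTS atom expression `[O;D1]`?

5

The query [O;D1] means: aliphatic oxygen bonded to exactly one heavy atom.
Check the 19 heavy atoms by environment: 5× c (aromatic, D3) → no; 5× c (aromatic, D2) → no; 3× C (D3) → no; 5× O (D1) → match; 1× N (D1) → no.
That gives 5 matching atoms.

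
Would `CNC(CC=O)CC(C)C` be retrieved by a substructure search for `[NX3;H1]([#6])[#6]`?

Yes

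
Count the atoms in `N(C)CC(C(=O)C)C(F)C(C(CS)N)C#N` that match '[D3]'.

5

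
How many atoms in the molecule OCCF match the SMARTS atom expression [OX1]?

Check the 4 heavy atoms by environment: 2× C (X4) → no; 1× F (X1) → no; 1× O (X2) → no.
No environment satisfies the query, so 0 matching atoms.

0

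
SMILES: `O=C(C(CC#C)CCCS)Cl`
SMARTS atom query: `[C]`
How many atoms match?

8

The query [C] means: uppercase C matches aliphatic (non-aromatic) carbon only.
Check the 11 heavy atoms by environment: 8× C → match; 1× S → no; 1× O → no; 1× Cl → no.
That gives 8 matching atoms.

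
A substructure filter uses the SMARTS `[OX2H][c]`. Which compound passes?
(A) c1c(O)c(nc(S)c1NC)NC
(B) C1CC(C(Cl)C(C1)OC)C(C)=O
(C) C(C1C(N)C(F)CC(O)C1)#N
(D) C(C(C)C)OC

A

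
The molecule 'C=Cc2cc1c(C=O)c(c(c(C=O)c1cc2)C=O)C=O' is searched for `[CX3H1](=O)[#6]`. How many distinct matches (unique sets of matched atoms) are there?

4

[CX3H1](=O)[#6] is the SMARTS for an aldehyde: an sp2 carbon with one H, double-bonded to O and single-bonded to carbon.
The molecule carries 4 separate instances of an aldehyde (-CHO) meeting every constraint; each maps to a distinct set of atoms, giving 4 matches.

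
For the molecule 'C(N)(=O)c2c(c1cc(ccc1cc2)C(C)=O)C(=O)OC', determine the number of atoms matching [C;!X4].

The query [C;!X4] means: aliphatic carbon that does not have four total connections.
Check the 20 heavy atoms by environment: 10× c (aromatic, X3) → no; 3× C (X3) → match; 3× O (X1) → no; 1× N (X3) → no; 2× C (X4) → no; 1× O (X2) → no.
That gives 3 matching atoms.

3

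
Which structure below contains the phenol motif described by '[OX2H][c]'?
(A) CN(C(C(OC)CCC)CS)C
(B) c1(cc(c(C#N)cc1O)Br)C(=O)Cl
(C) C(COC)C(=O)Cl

B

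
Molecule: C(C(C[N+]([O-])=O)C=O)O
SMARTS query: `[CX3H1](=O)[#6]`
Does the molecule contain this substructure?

Yes

The pattern [CX3H1](=O)[#6] describes an sp2 carbon with one H, double-bonded to O and single-bonded to carbon — an aldehyde.
The molecule carries an aldehyde (-CHO), whose atoms satisfy every constraint of the query, so the pattern matches.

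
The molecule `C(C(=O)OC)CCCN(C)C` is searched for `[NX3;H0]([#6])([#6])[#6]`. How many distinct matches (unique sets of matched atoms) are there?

1

[NX3;H0]([#6])([#6])[#6] is the SMARTS for a tertiary amine: a trivalent nitrogen with no H, bonded to three carbons.
Exactly one fragment in the molecule meets all constraints, giving 1 match.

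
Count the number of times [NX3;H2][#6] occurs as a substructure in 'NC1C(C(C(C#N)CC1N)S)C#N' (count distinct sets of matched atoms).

[NX3;H2][#6] is the SMARTS for a primary amine: a trivalent nitrogen with two H attached to carbon.
The molecule carries 2 separate instances of a primary amino group (-NH2) meeting every constraint; each maps to a distinct set of atoms, giving 2 matches.

2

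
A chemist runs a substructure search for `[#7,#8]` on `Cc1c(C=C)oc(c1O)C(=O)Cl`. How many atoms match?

3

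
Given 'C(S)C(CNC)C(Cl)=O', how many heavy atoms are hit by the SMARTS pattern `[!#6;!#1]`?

Check the 9 heavy atoms by environment: 5× C → no; 1× N → match; 1× O → match; 1× Cl → match; 1× S → match.
Summing the matching environments: 1 + 1 + 1 + 1 = 4 matching atoms.

4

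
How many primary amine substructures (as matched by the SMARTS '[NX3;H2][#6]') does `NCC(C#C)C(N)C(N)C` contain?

3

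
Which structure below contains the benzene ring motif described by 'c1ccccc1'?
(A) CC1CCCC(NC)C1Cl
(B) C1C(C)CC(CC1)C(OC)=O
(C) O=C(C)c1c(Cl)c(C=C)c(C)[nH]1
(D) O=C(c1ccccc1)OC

D

c1ccccc1 describes six aromatic carbons in a ring (a benzene ring).
(A) has a methyl group (-CH3) but no six-membered all-carbon aromatic ring is present.
(B) has a methyl group (-CH3) but no six-membered all-carbon aromatic ring is present.
(C) has a methyl group (-CH3) but no six-membered all-carbon aromatic ring is present.
(D) contains the required atom environment, so the pattern matches.
So the answer is (D).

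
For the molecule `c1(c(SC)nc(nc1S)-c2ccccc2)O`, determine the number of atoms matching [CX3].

0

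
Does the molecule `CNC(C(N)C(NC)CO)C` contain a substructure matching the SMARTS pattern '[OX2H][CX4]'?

The pattern [OX2H][CX4] describes a hydroxyl oxygen bound to an sp3 (X4) carbon — an aliphatic alcohol.
The molecule carries a hydroxyl group (-OH), whose atoms satisfy every constraint of the query, so the pattern matches.

Yes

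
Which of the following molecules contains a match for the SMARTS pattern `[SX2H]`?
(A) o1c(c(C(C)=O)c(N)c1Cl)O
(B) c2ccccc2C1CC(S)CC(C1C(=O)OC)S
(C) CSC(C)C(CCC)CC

[SX2H] describes an aliphatic sulfur with two connections, one being H (a thiol).
(A) has a hydroxyl group (-OH) but it is an -OH, not an -SH.
(B) contains a thiol (-SH), which satisfies every atom and bond constraint.
(C) has a methylthio ether (-SCH3) but the sulfur has H0 (bonded to two carbons), not H1.
So the answer is (B).

B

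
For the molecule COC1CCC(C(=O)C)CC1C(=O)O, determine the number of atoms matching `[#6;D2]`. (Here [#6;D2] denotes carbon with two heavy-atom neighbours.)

3

The query [#6;D2] means: any carbon bonded to exactly two heavy atoms.
Check the 14 heavy atoms by environment: 5× C (D3) → no; 3× C (D2) → match; 3× O (D1) → no; 1× O (D2) → no; 2× C (D1) → no.
That gives 3 matching atoms.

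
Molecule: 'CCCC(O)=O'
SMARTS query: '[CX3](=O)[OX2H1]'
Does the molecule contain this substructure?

The pattern [CX3](=O)[OX2H1] describes an sp2 carbon double-bonded to O and single-bonded to an -OH oxygen — a carboxylic acid.
The molecule carries a carboxylic acid group (-C(=O)OH), whose atoms satisfy every constraint of the query, so the pattern matches.

Yes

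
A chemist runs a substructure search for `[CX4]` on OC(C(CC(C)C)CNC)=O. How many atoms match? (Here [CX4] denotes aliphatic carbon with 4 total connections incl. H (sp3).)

7

The query [CX4] means: C with X4: aliphatic carbon with exactly 4 total connections (bonds + H).
Check the 11 heavy atoms by environment: 7× C (X4) → match; 1× C (X3) → no; 1× O (X1) → no; 1× O (X2) → no; 1× N (X3) → no.
That gives 7 matching atoms.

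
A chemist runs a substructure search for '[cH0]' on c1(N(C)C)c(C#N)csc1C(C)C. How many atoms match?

3

Check the 13 heavy atoms by environment: 1× s (aromatic, H0) → no; 3× c (aromatic, H0) → match; 1× c (aromatic, H1) → no; 2× N (H0) → no; 4× C (H3) → no; 1× C (H1) → no; 1× C (H0) → no.
That gives 3 matching atoms.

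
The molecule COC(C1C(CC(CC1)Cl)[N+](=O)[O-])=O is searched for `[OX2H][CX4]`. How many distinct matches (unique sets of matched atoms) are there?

0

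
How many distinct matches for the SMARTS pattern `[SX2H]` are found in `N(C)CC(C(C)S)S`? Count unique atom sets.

2

[SX2H] is the SMARTS for a thiol: an aliphatic sulfur with two connections, one being H.
The molecule carries 2 separate instances of a thiol (-SH) meeting every constraint; each maps to a distinct set of atoms, giving 2 matches.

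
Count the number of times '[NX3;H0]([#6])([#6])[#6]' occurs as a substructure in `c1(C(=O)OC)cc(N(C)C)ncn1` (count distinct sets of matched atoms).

1

[NX3;H0]([#6])([#6])[#6] is the SMARTS for a tertiary amine: a trivalent nitrogen with no H, bonded to three carbons.
Exactly one fragment in the molecule meets all constraints, giving 1 match.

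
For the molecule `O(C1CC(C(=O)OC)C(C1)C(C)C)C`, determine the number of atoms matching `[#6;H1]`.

The query [#6;H1] means: any carbon bearing exactly one hydrogen.
Check the 14 heavy atoms by environment: 2× C (H2) → no; 4× C (H1) → match; 4× C (H3) → no; 3× O (H0) → no; 1× C (H0) → no.
That gives 4 matching atoms.

4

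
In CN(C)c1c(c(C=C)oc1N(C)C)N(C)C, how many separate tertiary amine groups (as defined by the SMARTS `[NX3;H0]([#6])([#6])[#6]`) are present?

3

[NX3;H0]([#6])([#6])[#6] is the SMARTS for a tertiary amine: a trivalent nitrogen with no H, bonded to three carbons.
The molecule carries 3 separate instances of a dimethylamino group (-N(CH3)2) meeting every constraint; each maps to a distinct set of atoms, giving 3 matches.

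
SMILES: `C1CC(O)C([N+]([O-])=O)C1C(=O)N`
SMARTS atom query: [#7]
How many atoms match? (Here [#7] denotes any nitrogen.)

2

The query [#7] means: #7 matches any nitrogen atom regardless of aromaticity.
Check the 12 heavy atoms by environment: 6× C → no; 3× O → no; 1× N → match; 1× N (charge +1) → match; 1× O (charge -1) → no.
Summing the matching environments: 1 + 1 = 2 matching atoms.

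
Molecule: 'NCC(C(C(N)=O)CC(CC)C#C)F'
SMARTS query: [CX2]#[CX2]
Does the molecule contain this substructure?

The pattern [CX2]#[CX2] describes a carbon-carbon triple bond — an alkyne.
The molecule carries an ethynyl group (-C#CH), whose atoms satisfy every constraint of the query, so the pattern matches.

Yes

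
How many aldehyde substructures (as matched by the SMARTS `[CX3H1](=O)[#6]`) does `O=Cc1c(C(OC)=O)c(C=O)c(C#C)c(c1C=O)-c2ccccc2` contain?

[CX3H1](=O)[#6] is the SMARTS for an aldehyde: an sp2 carbon with one H, double-bonded to O and single-bonded to carbon.
The molecule carries 3 separate instances of an aldehyde (-CHO) meeting every constraint; each maps to a distinct set of atoms, giving 3 matches.

3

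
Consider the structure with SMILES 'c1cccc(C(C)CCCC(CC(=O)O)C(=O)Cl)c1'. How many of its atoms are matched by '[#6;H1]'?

7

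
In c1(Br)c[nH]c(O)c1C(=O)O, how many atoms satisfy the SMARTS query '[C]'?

1

The query [C] means: uppercase C matches aliphatic (non-aromatic) carbon only.
Check the 10 heavy atoms by environment: 1× n (aromatic) → no; 4× c (aromatic) → no; 3× O → no; 1× Br → no; 1× C → match.
That gives 1 matching atom.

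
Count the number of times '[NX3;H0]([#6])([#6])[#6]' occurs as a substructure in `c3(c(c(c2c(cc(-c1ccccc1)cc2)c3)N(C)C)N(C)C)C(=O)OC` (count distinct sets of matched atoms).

[NX3;H0]([#6])([#6])[#6] is the SMARTS for a tertiary amine: a trivalent nitrogen with no H, bonded to three carbons.
The molecule carries 2 separate instances of a dimethylamino group (-N(CH3)2) meeting every constraint; each maps to a distinct set of atoms, giving 2 matches.

2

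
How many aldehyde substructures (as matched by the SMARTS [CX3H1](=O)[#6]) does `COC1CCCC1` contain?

0

[CX3H1](=O)[#6] is the SMARTS for an aldehyde: an sp2 carbon with one H, double-bonded to O and single-bonded to carbon.
No fragment in the molecule satisfies every constraint, giving 0 matches.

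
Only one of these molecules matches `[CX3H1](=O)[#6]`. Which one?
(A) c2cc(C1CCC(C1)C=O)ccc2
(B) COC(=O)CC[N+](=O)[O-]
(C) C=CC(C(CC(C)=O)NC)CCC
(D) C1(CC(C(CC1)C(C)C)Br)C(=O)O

A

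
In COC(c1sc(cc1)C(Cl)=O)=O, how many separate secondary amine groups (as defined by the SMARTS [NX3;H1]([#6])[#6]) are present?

0

[NX3;H1]([#6])[#6] is the SMARTS for a secondary amine: a trivalent nitrogen with one H, bonded to two carbons.
No fragment in the molecule satisfies every constraint, giving 0 matches.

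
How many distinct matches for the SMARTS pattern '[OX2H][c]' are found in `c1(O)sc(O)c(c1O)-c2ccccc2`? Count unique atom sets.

[OX2H][c] is the SMARTS for a phenol: a hydroxyl oxygen attached to an aromatic carbon.
The molecule carries 3 separate instances of a hydroxyl group (-OH) meeting every constraint; each maps to a distinct set of atoms, giving 3 matches.

3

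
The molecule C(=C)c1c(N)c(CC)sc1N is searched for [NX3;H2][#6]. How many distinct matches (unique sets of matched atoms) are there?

2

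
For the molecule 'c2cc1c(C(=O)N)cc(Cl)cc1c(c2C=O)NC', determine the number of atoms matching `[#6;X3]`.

12

The query [#6;X3] means: any carbon (aromatic or not) with three total connections.
Check the 18 heavy atoms by environment: 10× c (aromatic, X3) → match; 2× C (X3) → match; 2× O (X1) → no; 2× N (X3) → no; 1× C (X4) → no; 1× Cl (X1) → no.
Summing the matching environments: 10 + 2 = 12 matching atoms.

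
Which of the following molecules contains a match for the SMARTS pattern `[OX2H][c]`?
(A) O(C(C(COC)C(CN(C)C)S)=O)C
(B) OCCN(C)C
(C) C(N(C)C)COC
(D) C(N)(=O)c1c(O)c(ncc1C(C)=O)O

[OX2H][c] describes a hydroxyl oxygen attached to an aromatic carbon (a phenol).
(A) has a methoxy ether (-OCH3) but the oxygen has H0, not H1.
(B) has a hydroxyl group (-OH) but the -OH is on an aliphatic carbon, not an aromatic c.
(C) has a methoxy ether (-OCH3) but the oxygen has H0, not H1.
(D) contains a hydroxyl group (-OH), which satisfies every atom and bond constraint.
So the answer is (D).

D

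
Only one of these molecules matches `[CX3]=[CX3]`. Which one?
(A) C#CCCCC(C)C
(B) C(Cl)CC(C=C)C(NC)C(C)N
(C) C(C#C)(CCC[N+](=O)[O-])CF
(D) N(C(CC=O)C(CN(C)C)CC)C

[CX3]=[CX3] describes a non-aromatic C=C double bond between two sp2 carbons (an alkene).
(A) has an ethynyl group (-C#CH) but the C-C bond is a triple bond, not a double bond.
(B) contains a vinyl group (-CH=CH2), which satisfies every atom and bond constraint.
(C) has an ethynyl group (-C#CH) but the C-C bond is a triple bond, not a double bond.
(D) has an ethyl group (-CH2CH3) but its C-C bond is a single bond between CX4 carbons, not CX3=CX3.
So the answer is (B).

B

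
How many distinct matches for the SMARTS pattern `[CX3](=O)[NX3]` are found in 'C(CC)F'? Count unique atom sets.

[CX3](=O)[NX3] is the SMARTS for an amide: a carbonyl carbon bonded to a trivalent nitrogen.
No fragment in the molecule satisfies every constraint, giving 0 matches.

0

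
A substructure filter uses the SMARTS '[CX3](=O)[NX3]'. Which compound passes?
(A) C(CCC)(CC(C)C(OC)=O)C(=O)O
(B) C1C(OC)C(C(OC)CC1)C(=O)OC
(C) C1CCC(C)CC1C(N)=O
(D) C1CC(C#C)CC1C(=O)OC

[CX3](=O)[NX3] describes a carbonyl carbon bonded to a trivalent nitrogen (an amide).
(A) has a carboxylic acid group (-C(=O)OH) but the carbonyl is bonded to O, not to an NX3 nitrogen.
(B) has a methyl-ester group (-C(=O)OCH3) but the carbonyl is bonded to O, not to an NX3 nitrogen.
(C) contains a primary amide (-C(=O)NH2), which satisfies every atom and bond constraint.
(D) has a methyl-ester group (-C(=O)OCH3) but the carbonyl is bonded to O, not to an NX3 nitrogen.
So the answer is (C).

C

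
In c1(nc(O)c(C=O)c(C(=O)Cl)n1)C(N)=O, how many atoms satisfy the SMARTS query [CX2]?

0

Check the 15 heavy atoms by environment: 2× n (aromatic, X2) → no; 4× c (aromatic, X3) → no; 3× C (X3) → no; 3× O (X1) → no; 1× N (X3) → no; 1× Cl (X1) → no; 1× O (X2) → no.
No environment satisfies the query, so 0 matching atoms.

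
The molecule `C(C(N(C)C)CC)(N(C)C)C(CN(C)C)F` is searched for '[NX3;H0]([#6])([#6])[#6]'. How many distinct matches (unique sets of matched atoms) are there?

3

[NX3;H0]([#6])([#6])[#6] is the SMARTS for a tertiary amine: a trivalent nitrogen with no H, bonded to three carbons.
The molecule carries 3 separate instances of a dimethylamino group (-N(CH3)2) meeting every constraint; each maps to a distinct set of atoms, giving 3 matches.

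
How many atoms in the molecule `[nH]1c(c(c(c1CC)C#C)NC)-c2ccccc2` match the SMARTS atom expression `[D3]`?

5

The query [D3] means: atom with exactly three heavy-atom neighbours.
Check the 17 heavy atoms by environment: 1× n (aromatic, D2) → no; 5× c (aromatic, D3) → match; 1× N (D2) → no; 3× C (D1) → no; 2× C (D2) → no; 5× c (aromatic, D2) → no.
That gives 5 matching atoms.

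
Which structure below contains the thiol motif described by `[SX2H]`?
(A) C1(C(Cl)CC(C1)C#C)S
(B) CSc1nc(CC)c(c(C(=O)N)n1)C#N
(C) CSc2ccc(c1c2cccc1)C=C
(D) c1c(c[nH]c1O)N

[SX2H] describes an aliphatic sulfur with two connections, one being H (a thiol).
(A) contains a thiol (-SH), which satisfies every atom and bond constraint.
(B) has a methylthio ether (-SCH3) but the sulfur has H0 (bonded to two carbons), not H1.
(C) has a methylthio ether (-SCH3) but the sulfur has H0 (bonded to two carbons), not H1.
(D) has a hydroxyl group (-OH) but it is an -OH, not an -SH.
So the answer is (A).

A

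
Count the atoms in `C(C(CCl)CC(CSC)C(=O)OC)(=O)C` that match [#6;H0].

2

The query [#6;H0] means: any carbon with no attached hydrogen.
Check the 15 heavy atoms by environment: 3× C (H2) → no; 2× C (H1) → no; 2× C (H0) → match; 3× O (H0) → no; 3× C (H3) → no; 1× S (H0) → no; 1× Cl (H0) → no.
That gives 2 matching atoms.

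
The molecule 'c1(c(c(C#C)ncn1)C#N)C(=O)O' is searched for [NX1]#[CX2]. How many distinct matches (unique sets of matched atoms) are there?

[NX1]#[CX2] is the SMARTS for a nitrile: a nitrogen triple-bonded to a two-connected carbon.
Exactly one fragment in the molecule meets all constraints, giving 1 match.

1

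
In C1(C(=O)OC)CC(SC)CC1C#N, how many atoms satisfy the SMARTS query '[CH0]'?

2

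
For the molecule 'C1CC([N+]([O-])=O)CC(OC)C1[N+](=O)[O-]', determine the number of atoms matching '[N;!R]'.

The query [N;!R] means: aliphatic nitrogen not in a ring.
Check the 14 heavy atoms by environment: 6× C (in 6-ring) → no; 2× N (charge +1, acyclic) → match; 2× O (charge -1, acyclic) → no; 3× O (acyclic) → no; 1× C (acyclic) → no.
That gives 2 matching atoms.

2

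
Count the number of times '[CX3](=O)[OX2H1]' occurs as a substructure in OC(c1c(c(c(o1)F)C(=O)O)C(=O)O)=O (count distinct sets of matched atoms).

[CX3](=O)[OX2H1] is the SMARTS for a carboxylic acid: an sp2 carbon double-bonded to O and single-bonded to an -OH oxygen.
The molecule carries 3 separate instances of a carboxylic acid group (-C(=O)OH) meeting every constraint; each maps to a distinct set of atoms, giving 3 matches.

3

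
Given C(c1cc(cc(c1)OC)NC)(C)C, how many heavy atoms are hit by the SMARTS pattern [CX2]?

The query [CX2] means: C with X2: aliphatic carbon with exactly 2 total connections.
Check the 13 heavy atoms by environment: 6× c (aromatic, X3) → no; 1× N (X3) → no; 5× C (X4) → no; 1× O (X2) → no.
No environment satisfies the query, so 0 matching atoms.

0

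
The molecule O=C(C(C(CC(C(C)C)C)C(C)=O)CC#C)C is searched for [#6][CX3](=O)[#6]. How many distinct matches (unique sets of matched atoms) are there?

2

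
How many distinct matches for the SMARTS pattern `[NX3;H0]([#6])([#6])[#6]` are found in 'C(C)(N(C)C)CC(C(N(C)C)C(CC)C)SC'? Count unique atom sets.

[NX3;H0]([#6])([#6])[#6] is the SMARTS for a tertiary amine: a trivalent nitrogen with no H, bonded to three carbons.
The molecule carries 2 separate instances of a dimethylamino group (-N(CH3)2) meeting every constraint; each maps to a distinct set of atoms, giving 2 matches.

2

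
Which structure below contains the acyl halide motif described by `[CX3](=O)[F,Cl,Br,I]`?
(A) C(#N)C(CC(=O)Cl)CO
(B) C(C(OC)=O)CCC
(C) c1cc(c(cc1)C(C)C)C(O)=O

A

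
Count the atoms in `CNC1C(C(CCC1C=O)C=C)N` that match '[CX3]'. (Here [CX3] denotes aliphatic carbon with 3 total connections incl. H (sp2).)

The query [CX3] means: C with X3: aliphatic carbon with exactly 3 total connections.
Check the 13 heavy atoms by environment: 7× C (X4) → no; 3× C (X3) → match; 1× O (X1) → no; 2× N (X3) → no.
That gives 3 matching atoms.

3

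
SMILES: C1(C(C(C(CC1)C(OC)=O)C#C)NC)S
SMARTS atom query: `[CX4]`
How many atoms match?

Check the 15 heavy atoms by environment: 8× C (X4) → match; 1× S (X2) → no; 1× C (X3) → no; 1× O (X1) → no; 1× O (X2) → no; 2× C (X2) → no; 1× N (X3) → no.
That gives 8 matching atoms.

8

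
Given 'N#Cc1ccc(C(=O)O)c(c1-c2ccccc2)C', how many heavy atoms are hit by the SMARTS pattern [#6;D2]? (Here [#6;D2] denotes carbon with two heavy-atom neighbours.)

Check the 18 heavy atoms by environment: 5× c (aromatic, D3) → no; 7× c (aromatic, D2) → match; 1× C (D2) → match; 1× N (D1) → no; 1× C (D3) → no; 2× O (D1) → no; 1× C (D1) → no.
Summing the matching environments: 7 + 1 = 8 matching atoms.

8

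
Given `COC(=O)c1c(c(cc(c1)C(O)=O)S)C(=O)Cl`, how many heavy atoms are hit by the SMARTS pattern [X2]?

3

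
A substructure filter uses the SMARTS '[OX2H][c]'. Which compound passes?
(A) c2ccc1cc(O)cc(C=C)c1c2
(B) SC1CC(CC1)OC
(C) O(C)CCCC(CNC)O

[OX2H][c] describes a hydroxyl oxygen attached to an aromatic carbon (a phenol).
(A) contains a hydroxyl group (-OH), which satisfies every atom and bond constraint.
(B) has a methoxy ether (-OCH3) but the oxygen has H0, not H1.
(C) has a hydroxyl group (-OH) but the -OH is on an aliphatic carbon, not an aromatic c.
So the answer is (A).

A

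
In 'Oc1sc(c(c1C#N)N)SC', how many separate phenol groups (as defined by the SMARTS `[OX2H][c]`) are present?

1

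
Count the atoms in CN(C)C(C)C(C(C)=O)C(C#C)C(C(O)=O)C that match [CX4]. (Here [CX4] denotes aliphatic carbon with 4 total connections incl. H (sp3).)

The query [CX4] means: C with X4: aliphatic carbon with exactly 4 total connections (bonds + H).
Check the 17 heavy atoms by environment: 9× C (X4) → match; 2× C (X3) → no; 2× O (X1) → no; 1× O (X2) → no; 2× C (X2) → no; 1× N (X3) → no.
That gives 9 matching atoms.

9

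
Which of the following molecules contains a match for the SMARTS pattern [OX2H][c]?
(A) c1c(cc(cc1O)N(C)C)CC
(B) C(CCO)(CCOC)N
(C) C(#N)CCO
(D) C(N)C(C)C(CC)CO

[OX2H][c] describes a hydroxyl oxygen attached to an aromatic carbon (a phenol).
(A) contains a hydroxyl group (-OH), which satisfies every atom and bond constraint.
(B) has a hydroxyl group (-OH) but the -OH is on an aliphatic carbon, not an aromatic c.
(C) has a hydroxyl group (-OH) but the -OH is on an aliphatic carbon, not an aromatic c.
(D) has a hydroxyl group (-OH) but the -OH is on an aliphatic carbon, not an aromatic c.
So the answer is (A).

A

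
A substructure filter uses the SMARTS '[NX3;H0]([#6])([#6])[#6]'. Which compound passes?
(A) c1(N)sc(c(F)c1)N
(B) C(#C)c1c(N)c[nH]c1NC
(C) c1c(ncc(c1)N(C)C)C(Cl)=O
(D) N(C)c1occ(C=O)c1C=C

C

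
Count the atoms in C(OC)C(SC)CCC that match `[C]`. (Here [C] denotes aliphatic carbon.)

7

The query [C] means: uppercase C matches aliphatic (non-aromatic) carbon only.
Check the 9 heavy atoms by environment: 7× C → match; 1× S → no; 1× O → no.
That gives 7 matching atoms.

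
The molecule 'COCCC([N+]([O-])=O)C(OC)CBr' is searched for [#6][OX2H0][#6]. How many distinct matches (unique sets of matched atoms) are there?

[#6][OX2H0][#6] is the SMARTS for an ether: an aliphatic oxygen bridging two carbons with no H on the oxygen.
The molecule carries 2 separate instances of a methoxy ether (-OCH3) meeting every constraint; each maps to a distinct set of atoms, giving 2 matches.

2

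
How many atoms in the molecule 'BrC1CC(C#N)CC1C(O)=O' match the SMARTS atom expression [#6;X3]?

The query [#6;X3] means: any carbon (aromatic or not) with three total connections.
Check the 11 heavy atoms by environment: 5× C (X4) → no; 1× C (X2) → no; 1× N (X1) → no; 1× C (X3) → match; 1× O (X1) → no; 1× O (X2) → no; 1× Br (X1) → no.
That gives 1 matching atom.

1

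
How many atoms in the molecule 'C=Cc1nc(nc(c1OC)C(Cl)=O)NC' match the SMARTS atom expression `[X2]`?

3

Check the 15 heavy atoms by environment: 2× n (aromatic, X2) → match; 4× c (aromatic, X3) → no; 1× O (X2) → match; 2× C (X4) → no; 3× C (X3) → no; 1× N (X3) → no; 1× O (X1) → no; 1× Cl (X1) → no.
Summing the matching environments: 2 + 1 = 3 matching atoms.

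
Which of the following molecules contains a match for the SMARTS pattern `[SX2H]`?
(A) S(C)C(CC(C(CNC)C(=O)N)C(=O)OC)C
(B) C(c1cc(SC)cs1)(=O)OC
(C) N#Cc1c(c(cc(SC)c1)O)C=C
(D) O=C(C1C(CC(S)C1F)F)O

[SX2H] describes an aliphatic sulfur with two connections, one being H (a thiol).
(A) has a methylthio ether (-SCH3) but the sulfur has H0 (bonded to two carbons), not H1.
(B) has a methylthio ether (-SCH3) but the sulfur has H0 (bonded to two carbons), not H1.
(C) has a hydroxyl group (-OH) but it is an -OH, not an -SH.
(D) contains a thiol (-SH), which satisfies every atom and bond constraint.
So the answer is (D).

D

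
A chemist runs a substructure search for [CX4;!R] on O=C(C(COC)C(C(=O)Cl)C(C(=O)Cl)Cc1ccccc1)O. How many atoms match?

6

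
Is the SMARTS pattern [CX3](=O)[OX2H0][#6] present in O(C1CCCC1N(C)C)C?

The pattern [CX3](=O)[OX2H0][#6] describes a carbonyl carbon bonded to an oxygen that is itself bonded to carbon (no H on that O) — an ester.
The closest candidate here is a methoxy ether (-OCH3), but the ether oxygen is not adjacent to a C=O carbon. No other fragment satisfies the full query, so there is no match.

No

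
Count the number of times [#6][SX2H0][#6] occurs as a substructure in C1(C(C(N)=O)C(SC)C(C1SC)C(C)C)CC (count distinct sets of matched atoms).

2

[#6][SX2H0][#6] is the SMARTS for a thioether: an aliphatic sulfur bridging two carbons with no H on the sulfur.
The molecule carries 2 separate instances of a methylthio ether (-SCH3) meeting every constraint; each maps to a distinct set of atoms, giving 2 matches.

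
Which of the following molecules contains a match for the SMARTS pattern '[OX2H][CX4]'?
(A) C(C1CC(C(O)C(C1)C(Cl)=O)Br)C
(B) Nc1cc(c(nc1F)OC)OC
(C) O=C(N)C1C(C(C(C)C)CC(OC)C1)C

A

[OX2H][CX4] describes a hydroxyl oxygen bound to an sp3 (X4) carbon (an aliphatic alcohol).
(A) contains a hydroxyl group (-OH), which satisfies every atom and bond constraint.
(B) has a methoxy ether (-OCH3) but the oxygen has H0 (ether), not H1.
(C) has a methoxy ether (-OCH3) but the oxygen has H0 (ether), not H1.
So the answer is (A).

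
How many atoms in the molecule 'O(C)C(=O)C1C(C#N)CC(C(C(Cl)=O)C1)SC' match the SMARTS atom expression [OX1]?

2

The query [OX1] means: aliphatic oxygen with one total connection — typically a carbonyl =O or an oxide.
Check the 17 heavy atoms by environment: 8× C (X4) → no; 2× C (X3) → no; 2× O (X1) → match; 1× O (X2) → no; 1× S (X2) → no; 1× Cl (X1) → no; 1× C (X2) → no; 1× N (X1) → no.
That gives 2 matching atoms.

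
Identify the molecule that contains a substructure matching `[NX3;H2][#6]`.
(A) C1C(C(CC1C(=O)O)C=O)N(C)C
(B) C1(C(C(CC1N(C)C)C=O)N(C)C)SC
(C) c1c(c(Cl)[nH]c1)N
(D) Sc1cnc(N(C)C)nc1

[NX3;H2][#6] describes a trivalent nitrogen with two H attached to carbon (a primary amine).
(A) has a dimethylamino group (-N(CH3)2) but the nitrogen has H0, not H2.
(B) has a dimethylamino group (-N(CH3)2) but the nitrogen has H0, not H2.
(C) contains a primary amino group (-NH2), which satisfies every atom and bond constraint.
(D) has a dimethylamino group (-N(CH3)2) but the nitrogen has H0, not H2.
So the answer is (C).

C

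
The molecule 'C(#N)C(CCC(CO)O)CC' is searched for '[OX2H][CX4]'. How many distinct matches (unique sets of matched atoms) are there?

2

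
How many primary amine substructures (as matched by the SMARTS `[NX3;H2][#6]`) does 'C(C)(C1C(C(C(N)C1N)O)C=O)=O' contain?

[NX3;H2][#6] is the SMARTS for a primary amine: a trivalent nitrogen with two H attached to carbon.
The molecule carries 2 separate instances of a primary amino group (-NH2) meeting every constraint; each maps to a distinct set of atoms, giving 2 matches.

2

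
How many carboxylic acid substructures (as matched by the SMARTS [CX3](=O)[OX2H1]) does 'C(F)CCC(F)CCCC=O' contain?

0

[CX3](=O)[OX2H1] is the SMARTS for a carboxylic acid: an sp2 carbon double-bonded to O and single-bonded to an -OH oxygen.
The molecule has an aldehyde (-CHO), but there is no singly-bonded oxygen on the carbonyl carbon; nothing else fits, so there are 0 matches.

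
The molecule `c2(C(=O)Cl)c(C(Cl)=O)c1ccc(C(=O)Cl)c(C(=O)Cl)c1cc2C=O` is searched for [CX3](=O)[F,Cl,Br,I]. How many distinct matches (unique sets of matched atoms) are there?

4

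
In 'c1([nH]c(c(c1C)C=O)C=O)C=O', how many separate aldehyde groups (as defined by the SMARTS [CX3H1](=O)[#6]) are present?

3

[CX3H1](=O)[#6] is the SMARTS for an aldehyde: an sp2 carbon with one H, double-bonded to O and single-bonded to carbon.
The molecule carries 3 separate instances of an aldehyde (-CHO) meeting every constraint; each maps to a distinct set of atoms, giving 3 matches.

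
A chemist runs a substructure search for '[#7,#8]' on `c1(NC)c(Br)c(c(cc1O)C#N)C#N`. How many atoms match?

4

The query [#7,#8] means: nitrogen or oxygen (comma = OR).
Check the 14 heavy atoms by environment: 6× c (aromatic) → no; 1× O → match; 3× C → no; 3× N → match; 1× Br → no.
Summing the matching environments: 1 + 3 = 4 matching atoms.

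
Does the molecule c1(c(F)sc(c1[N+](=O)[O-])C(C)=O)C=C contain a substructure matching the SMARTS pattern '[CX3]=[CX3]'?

The pattern [CX3]=[CX3] describes a non-aromatic C=C double bond between two sp2 carbons — an alkene.
The molecule carries a vinyl group (-CH=CH2), whose atoms satisfy every constraint of the query, so the pattern matches.

Yes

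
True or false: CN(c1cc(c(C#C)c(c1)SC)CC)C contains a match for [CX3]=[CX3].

False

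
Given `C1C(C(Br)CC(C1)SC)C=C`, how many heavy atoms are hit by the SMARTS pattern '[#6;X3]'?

2

The query [#6;X3] means: any carbon (aromatic or not) with three total connections.
Check the 11 heavy atoms by environment: 7× C (X4) → no; 1× Br (X1) → no; 2× C (X3) → match; 1× S (X2) → no.
That gives 2 matching atoms.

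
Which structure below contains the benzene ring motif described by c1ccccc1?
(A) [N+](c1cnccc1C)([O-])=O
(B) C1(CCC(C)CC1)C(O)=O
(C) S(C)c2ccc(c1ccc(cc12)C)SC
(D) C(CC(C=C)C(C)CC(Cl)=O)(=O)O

C

c1ccccc1 describes six aromatic carbons in a ring (a benzene ring).
(A) has a methyl group (-CH3) but no six-membered all-carbon aromatic ring is present.
(B) has a methyl group (-CH3) but no six-membered all-carbon aromatic ring is present.
(C) contains the required atom environment, so the pattern matches.
(D) has a methyl group (-CH3) but no six-membered all-carbon aromatic ring is present.
So the answer is (C).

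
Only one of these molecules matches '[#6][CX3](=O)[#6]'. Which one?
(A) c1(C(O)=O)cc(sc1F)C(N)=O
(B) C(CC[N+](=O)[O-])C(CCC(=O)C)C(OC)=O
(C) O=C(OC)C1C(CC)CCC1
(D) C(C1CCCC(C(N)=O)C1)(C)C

B

[#6][CX3](=O)[#6] describes a carbonyl carbon (no H) flanked by two carbons (a ketone).
(A) has a carboxylic acid group (-C(=O)OH) but one neighbour of the carbonyl carbon is O, not C.
(B) contains an acetyl/ketone group (-C(=O)CH3), which satisfies every atom and bond constraint.
(C) has a methyl-ester group (-C(=O)OCH3) but one neighbour of the carbonyl carbon is O, not C.
(D) has a primary amide (-C(=O)NH2) but one neighbour of the carbonyl carbon is N, not C.
So the answer is (B).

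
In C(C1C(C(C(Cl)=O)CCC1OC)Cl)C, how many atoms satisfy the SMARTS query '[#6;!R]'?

4

The query [#6;!R] means: carbon not in any ring.
Check the 14 heavy atoms by environment: 6× C (in 6-ring) → no; 4× C (acyclic) → match; 2× Cl (acyclic) → no; 2× O (acyclic) → no.
That gives 4 matching atoms.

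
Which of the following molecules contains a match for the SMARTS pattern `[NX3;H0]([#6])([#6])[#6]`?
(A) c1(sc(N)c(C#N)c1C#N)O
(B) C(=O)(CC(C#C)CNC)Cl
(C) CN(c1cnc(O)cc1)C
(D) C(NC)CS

[NX3;H0]([#6])([#6])[#6] describes a trivalent nitrogen with no H, bonded to three carbons (a tertiary amine).
(A) has a primary amino group (-NH2) but the nitrogen has H2, not H0 with three carbons.
(B) has an N-methylamino group (-NHCH3) but the nitrogen still has one H (H1), not H0.
(C) contains a dimethylamino group (-N(CH3)2), which satisfies every atom and bond constraint.
(D) has an N-methylamino group (-NHCH3) but the nitrogen still has one H (H1), not H0.
So the answer is (C).

C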